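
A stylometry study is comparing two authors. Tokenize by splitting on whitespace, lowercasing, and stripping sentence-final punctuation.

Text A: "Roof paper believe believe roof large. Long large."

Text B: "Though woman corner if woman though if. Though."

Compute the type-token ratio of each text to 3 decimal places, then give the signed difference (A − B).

TTR(A) = 5/8 = 0.625
TTR(B) = 4/8 = 0.500
Difference = 0.625 − 0.500 = 0.125

0.125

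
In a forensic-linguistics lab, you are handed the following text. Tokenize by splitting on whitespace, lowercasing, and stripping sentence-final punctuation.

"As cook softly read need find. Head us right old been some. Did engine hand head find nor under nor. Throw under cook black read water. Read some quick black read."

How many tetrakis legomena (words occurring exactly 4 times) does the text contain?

Frequencies: read:4, cook:2, find:2, head:2, some:2, nor:2, under:2, black:2, as:1, softly:1, need:1, us:1, right:1, old:1, been:1, did:1, engine:1, hand:1, throw:1, water:1, … (1 more, each freq 1)
Words with frequency 4: read

1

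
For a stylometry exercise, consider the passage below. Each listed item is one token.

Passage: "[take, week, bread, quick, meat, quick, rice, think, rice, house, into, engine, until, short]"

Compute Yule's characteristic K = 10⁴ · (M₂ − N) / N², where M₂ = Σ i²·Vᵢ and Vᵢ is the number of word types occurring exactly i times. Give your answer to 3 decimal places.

Frequencies: quick:2, rice:2, take:1, week:1, bread:1, meat:1, think:1, house:1, into:1, engine:1, until:1, short:1
N = 14. Frequency spectrum: V_1=10, V_2=2
M₂ = 1²·10 + 2²·2 = 18
K = 10000 × (18 − 14) / 14² = 204.082

204.082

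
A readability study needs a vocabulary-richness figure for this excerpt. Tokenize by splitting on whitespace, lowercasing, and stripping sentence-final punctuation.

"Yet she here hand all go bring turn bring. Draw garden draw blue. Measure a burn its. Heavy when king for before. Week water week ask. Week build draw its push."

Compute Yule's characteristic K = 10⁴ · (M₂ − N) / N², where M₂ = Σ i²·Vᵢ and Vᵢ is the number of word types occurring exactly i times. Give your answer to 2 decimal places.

166.49

Frequencies: draw:3, week:3, bring:2, its:2, yet:1, she:1, here:1, hand:1, all:1, go:1, turn:1, garden:1, blue:1, measure:1, a:1, burn:1, heavy:1, when:1, king:1, for:1, … (5 more, each freq 1)
N = 31. Frequency spectrum: V_1=21, V_2=2, V_3=2
M₂ = 1²·21 + 2²·2 + 3²·2 = 47
K = 10000 × (47 − 31) / 31² = 166.49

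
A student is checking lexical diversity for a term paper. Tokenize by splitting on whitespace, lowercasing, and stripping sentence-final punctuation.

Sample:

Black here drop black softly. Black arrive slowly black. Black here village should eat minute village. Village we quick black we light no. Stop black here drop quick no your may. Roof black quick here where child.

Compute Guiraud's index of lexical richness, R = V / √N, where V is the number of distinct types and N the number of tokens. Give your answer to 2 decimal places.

N = 37, V = 20.
√N = 6.082763
R = 20 / 6.082763 = 3.29

3.29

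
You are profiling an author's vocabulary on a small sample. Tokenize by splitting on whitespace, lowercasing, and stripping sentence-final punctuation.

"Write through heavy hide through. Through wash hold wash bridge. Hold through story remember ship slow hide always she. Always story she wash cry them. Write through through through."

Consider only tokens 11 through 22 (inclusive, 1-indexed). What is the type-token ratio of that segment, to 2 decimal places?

Segment tokens 11–22: hold, through, story, remember, ship, slow, hide, always, she, always, story, she
Segment N = 12, segment V = 9.
TTR = 9 / 12 = 0.75

0.75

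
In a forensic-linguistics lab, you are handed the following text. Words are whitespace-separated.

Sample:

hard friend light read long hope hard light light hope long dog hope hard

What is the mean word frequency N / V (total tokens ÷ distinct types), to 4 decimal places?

2.0000

N = 14 tokens, V = 7 types.
Mean frequency = N / V = 14 / 7 = 2.0000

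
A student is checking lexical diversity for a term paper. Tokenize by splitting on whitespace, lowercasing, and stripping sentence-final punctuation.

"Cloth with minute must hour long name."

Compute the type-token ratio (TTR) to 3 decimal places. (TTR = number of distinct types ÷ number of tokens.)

1.000

N = 7 tokens, V = 7 types.
TTR = V / N = 7 / 7 = 1.000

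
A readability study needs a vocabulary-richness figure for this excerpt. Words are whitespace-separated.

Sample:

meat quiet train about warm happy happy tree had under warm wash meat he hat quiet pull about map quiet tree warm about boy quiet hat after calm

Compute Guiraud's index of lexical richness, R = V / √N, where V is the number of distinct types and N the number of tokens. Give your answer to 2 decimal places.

3.21

N = 28, V = 17.
√N = 5.291503
R = 17 / 5.291503 = 3.21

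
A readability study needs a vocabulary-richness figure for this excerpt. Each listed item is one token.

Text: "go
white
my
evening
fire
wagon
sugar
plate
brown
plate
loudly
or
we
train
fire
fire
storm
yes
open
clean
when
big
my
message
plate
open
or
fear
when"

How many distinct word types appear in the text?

Distinct types: {big, brown, clean, evening, fear, fire, go, loudly, message, my, open, or, plate, storm, sugar, train, wagon, we, when, white, yes}
V = 21

21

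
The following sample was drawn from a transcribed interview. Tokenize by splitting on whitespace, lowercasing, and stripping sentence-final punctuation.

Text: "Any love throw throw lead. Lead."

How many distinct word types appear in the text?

Distinct types: {any, lead, love, throw}
V = 4

4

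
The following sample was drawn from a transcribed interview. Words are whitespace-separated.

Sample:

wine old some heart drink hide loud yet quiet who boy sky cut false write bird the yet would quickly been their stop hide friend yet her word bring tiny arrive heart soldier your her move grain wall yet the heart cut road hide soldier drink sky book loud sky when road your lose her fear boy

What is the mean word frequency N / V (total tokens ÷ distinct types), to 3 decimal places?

N = 57 tokens, V = 38 types.
Mean frequency = N / V = 57 / 38 = 1.500

1.500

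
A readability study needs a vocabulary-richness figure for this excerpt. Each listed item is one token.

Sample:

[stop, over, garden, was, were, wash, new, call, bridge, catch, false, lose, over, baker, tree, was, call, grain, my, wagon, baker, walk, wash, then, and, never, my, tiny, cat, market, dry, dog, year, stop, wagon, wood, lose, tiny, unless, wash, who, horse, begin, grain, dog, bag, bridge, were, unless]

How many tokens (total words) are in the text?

49

Tokens: stop, over, garden, was, were, wash, new, call, bridge, catch, false, lose, over, baker, tree, was, call, grain, my, wagon, baker, walk, wash, then, and, never, my, tiny, cat, market, dry, dog, year, stop, wagon, wood, lose, tiny, unless, wash, who, horse, begin, grain, dog, bag, bridge, were, unless
N = 49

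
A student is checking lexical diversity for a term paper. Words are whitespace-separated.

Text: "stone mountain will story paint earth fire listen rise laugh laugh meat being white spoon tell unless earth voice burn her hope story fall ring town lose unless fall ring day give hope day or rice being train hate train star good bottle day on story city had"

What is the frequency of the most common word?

Frequencies: story:3, day:3, earth:2, laugh:2, being:2, unless:2, hope:2, fall:2, ring:2, train:2, stone:1, mountain:1, will:1, paint:1, fire:1, listen:1, rise:1, meat:1, white:1, spoon:1, … (16 more, each freq 1)
Most common: 'story' with frequency 3.

3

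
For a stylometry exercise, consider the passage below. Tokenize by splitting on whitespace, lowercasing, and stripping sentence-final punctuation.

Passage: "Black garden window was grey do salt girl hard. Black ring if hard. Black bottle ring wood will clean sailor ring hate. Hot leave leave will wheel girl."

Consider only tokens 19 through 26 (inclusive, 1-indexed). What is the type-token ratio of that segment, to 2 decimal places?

0.88

Segment tokens 19–26: clean, sailor, ring, hate, hot, leave, leave, will
Segment N = 8, segment V = 7.
TTR = 7 / 8 = 0.88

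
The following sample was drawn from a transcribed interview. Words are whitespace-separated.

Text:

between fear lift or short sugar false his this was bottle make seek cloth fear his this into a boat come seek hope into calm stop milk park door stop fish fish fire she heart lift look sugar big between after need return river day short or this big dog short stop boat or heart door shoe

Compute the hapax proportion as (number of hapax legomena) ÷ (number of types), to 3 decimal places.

Frequencies: or:3, short:3, this:3, stop:3, between:2, fear:2, lift:2, sugar:2, his:2, seek:2, into:2, boat:2, door:2, fish:2, heart:2, big:2, false:1, was:1, bottle:1, make:1, … (17 more, each freq 1)
Hapax count = 21; type count = 37.
Ratio = 21 / 37 = 0.568

0.568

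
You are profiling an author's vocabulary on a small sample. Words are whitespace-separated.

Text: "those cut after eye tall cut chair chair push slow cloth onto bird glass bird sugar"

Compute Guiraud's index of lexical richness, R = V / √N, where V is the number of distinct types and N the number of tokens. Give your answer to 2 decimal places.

N = 16, V = 13.
√N = 4.000000
R = 13 / 4.000000 = 3.25

3.25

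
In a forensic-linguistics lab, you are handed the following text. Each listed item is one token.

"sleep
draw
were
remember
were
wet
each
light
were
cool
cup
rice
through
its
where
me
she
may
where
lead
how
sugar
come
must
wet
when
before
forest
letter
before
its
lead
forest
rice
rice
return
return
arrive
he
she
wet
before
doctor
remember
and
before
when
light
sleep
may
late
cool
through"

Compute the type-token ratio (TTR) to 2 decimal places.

N = 53 tokens, V = 31 types.
TTR = V / N = 31 / 53 = 0.58

0.58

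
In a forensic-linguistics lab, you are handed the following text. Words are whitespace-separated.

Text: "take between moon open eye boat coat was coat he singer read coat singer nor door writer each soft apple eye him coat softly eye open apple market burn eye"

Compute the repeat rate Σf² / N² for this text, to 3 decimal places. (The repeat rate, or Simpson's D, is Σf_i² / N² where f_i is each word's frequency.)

Frequencies: eye:4, coat:4, open:2, singer:2, apple:2, take:1, between:1, moon:1, boat:1, was:1, he:1, read:1, nor:1, door:1, writer:1, each:1, soft:1, him:1, softly:1, market:1, … (1 more, each freq 1)
Σf² = 60; N² = 900
Repeat rate = 60 / 900 = 0.067

0.067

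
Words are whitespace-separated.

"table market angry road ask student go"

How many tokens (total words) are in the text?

Tokens: table, market, angry, road, ask, student, go
N = 7

7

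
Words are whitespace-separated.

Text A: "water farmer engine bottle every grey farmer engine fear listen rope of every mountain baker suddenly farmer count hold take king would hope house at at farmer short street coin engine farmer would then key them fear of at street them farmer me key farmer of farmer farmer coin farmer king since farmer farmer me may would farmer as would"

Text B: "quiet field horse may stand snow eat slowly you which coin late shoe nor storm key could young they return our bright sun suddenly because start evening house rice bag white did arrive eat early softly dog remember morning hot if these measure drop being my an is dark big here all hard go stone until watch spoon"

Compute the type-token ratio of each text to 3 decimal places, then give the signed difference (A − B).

TTR(A) = 31/60 = 0.517
TTR(B) = 57/58 = 0.983
Difference = 0.517 − 0.983 = -0.466

-0.466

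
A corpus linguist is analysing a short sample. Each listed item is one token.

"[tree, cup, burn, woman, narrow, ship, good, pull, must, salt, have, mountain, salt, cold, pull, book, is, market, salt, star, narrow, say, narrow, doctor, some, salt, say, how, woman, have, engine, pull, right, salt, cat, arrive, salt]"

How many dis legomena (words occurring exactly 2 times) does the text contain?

3

Frequencies: salt:6, narrow:3, pull:3, woman:2, have:2, say:2, tree:1, cup:1, burn:1, ship:1, good:1, must:1, mountain:1, cold:1, book:1, is:1, market:1, star:1, doctor:1, some:1, … (5 more, each freq 1)
Words with frequency 2: have, say, woman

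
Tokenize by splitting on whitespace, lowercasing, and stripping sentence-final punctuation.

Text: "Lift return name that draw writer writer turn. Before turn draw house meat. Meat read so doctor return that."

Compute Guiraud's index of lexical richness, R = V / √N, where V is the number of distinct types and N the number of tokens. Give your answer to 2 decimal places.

2.98

N = 19, V = 13.
√N = 4.358899
R = 13 / 4.358899 = 2.98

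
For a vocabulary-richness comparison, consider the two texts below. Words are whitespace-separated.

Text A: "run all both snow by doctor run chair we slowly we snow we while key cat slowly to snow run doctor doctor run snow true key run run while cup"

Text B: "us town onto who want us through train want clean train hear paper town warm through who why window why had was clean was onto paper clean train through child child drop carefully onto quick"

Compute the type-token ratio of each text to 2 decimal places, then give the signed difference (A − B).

TTR(A) = 15/30 = 0.50
TTR(B) = 19/35 = 0.54
Difference = 0.50 − 0.54 = -0.04

-0.04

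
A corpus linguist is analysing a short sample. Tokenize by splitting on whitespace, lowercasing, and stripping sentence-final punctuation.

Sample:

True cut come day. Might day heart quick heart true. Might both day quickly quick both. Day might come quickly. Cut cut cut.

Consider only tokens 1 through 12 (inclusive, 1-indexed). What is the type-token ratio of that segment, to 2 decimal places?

0.67

Segment tokens 1–12: true, cut, come, day, might, day, heart, quick, heart, true, might, both
Segment N = 12, segment V = 8.
TTR = 8 / 12 = 0.67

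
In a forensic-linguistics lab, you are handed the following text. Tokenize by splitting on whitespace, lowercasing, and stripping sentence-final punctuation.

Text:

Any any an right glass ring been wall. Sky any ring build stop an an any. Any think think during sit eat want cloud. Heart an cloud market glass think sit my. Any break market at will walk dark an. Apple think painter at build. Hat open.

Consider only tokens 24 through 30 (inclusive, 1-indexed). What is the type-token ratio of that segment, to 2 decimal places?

0.86

Segment tokens 24–30: cloud, heart, an, cloud, market, glass, think
Segment N = 7, segment V = 6.
TTR = 6 / 7 = 0.86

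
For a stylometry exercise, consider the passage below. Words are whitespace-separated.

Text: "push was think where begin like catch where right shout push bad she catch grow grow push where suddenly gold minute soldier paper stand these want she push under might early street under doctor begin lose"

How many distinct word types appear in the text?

26

Distinct types: {bad, begin, catch, doctor, early, gold, grow, like, lose, might, minute, paper, push, right, she, shout, soldier, stand, street, suddenly, these, think, under, want, was, where}
V = 26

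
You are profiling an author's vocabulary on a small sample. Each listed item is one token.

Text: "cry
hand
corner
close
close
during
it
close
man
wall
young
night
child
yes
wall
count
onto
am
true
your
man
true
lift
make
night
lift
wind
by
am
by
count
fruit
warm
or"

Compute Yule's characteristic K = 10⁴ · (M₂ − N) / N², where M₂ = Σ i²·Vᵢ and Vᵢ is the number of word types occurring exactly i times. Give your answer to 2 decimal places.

190.31

Frequencies: close:3, man:2, wall:2, night:2, count:2, am:2, true:2, lift:2, by:2, cry:1, hand:1, corner:1, during:1, it:1, young:1, child:1, yes:1, onto:1, your:1, make:1, … (4 more, each freq 1)
N = 34. Frequency spectrum: V_1=15, V_2=8, V_3=1
M₂ = 1²·15 + 2²·8 + 3²·1 = 56
K = 10000 × (56 − 34) / 34² = 190.31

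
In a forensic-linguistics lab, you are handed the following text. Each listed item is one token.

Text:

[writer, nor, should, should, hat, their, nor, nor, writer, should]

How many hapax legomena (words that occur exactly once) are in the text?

2

Frequencies: nor:3, should:3, writer:2, hat:1, their:1
Hapax (freq=1): hat, their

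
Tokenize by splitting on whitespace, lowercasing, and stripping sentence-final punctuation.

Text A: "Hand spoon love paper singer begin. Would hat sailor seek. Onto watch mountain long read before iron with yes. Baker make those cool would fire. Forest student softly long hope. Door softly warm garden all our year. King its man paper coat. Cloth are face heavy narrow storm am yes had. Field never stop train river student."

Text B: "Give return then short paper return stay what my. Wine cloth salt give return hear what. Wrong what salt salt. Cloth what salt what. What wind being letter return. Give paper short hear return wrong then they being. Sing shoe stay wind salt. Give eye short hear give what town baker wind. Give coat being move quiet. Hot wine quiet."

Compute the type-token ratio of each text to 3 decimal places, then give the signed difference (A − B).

0.462

TTR(A) = 51/57 = 0.895
TTR(B) = 26/60 = 0.433
Difference = 0.895 − 0.433 = 0.462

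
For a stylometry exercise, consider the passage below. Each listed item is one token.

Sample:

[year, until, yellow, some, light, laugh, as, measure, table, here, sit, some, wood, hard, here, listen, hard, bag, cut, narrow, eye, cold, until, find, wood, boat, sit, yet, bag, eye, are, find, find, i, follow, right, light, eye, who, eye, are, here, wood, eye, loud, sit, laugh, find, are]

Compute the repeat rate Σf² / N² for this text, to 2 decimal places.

Frequencies: eye:5, find:4, here:3, sit:3, wood:3, are:3, until:2, some:2, light:2, laugh:2, hard:2, bag:2, year:1, yellow:1, as:1, measure:1, table:1, listen:1, cut:1, narrow:1, … (8 more, each freq 1)
Σf² = 117; N² = 2401
Repeat rate = 117 / 2401 = 0.05

0.05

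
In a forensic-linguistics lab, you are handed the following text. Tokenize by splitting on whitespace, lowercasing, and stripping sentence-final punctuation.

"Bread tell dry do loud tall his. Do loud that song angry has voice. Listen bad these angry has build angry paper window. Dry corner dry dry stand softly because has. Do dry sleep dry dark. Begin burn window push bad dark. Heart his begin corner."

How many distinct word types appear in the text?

28

Distinct types: {angry, bad, because, begin, bread, build, burn, corner, dark, do, dry, has, heart, his, listen, loud, paper, push, sleep, softly, song, stand, tall, tell, that, these, voice, window}
V = 28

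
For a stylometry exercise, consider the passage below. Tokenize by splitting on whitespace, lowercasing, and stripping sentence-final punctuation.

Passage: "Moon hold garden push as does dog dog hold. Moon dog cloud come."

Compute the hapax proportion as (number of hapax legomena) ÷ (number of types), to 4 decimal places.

Frequencies: dog:3, moon:2, hold:2, garden:1, push:1, as:1, does:1, cloud:1, come:1
Hapax count = 6; type count = 9.
Ratio = 6 / 9 = 0.6667

0.6667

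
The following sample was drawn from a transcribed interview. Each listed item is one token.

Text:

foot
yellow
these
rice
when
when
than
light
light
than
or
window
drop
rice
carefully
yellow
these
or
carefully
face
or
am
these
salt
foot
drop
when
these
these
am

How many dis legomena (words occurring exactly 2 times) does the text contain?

Frequencies: these:5, when:3, or:3, foot:2, yellow:2, rice:2, than:2, light:2, drop:2, carefully:2, am:2, window:1, face:1, salt:1
Words with frequency 2: am, carefully, drop, foot, light, rice, than, yellow

8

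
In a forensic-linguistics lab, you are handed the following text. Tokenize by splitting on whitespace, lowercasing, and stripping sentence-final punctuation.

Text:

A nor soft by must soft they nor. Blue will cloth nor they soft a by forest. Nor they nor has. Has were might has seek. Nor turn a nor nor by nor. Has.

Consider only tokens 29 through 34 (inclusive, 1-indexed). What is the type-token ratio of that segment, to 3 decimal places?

0.667

Segment tokens 29–34: a, nor, nor, by, nor, has
Segment N = 6, segment V = 4.
TTR = 4 / 6 = 0.667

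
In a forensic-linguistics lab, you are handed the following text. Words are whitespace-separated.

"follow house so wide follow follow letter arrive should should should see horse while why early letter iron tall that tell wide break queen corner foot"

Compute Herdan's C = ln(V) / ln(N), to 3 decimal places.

0.919

N = 26, V = 20.
ln(V) = 2.995732, ln(N) = 3.258097
C = 2.995732 / 3.258097 = 0.919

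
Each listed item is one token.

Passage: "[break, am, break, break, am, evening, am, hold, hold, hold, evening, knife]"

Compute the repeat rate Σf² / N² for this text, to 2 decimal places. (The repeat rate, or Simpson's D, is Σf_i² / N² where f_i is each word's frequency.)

0.22

Frequencies: break:3, am:3, hold:3, evening:2, knife:1
Σf² = 32; N² = 144
Repeat rate = 32 / 144 = 0.22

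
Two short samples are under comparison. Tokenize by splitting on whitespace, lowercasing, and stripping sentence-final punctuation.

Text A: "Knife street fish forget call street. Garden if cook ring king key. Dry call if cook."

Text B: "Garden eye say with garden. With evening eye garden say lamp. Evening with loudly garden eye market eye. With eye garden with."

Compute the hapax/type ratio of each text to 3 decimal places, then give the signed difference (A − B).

0.292

A: hapax=8, V=12, ratio=0.667
B: hapax=3, V=8, ratio=0.375
Difference = 0.667 − 0.375 = 0.292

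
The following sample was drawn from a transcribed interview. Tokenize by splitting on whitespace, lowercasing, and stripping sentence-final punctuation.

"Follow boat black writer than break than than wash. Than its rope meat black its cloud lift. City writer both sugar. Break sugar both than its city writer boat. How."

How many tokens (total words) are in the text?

30

Tokens: follow, boat, black, writer, than, break, than, than, wash, than, its, rope, meat, black, its, cloud, lift, city, writer, both, sugar, break, sugar, both, than, its, city, writer, boat, how
N = 30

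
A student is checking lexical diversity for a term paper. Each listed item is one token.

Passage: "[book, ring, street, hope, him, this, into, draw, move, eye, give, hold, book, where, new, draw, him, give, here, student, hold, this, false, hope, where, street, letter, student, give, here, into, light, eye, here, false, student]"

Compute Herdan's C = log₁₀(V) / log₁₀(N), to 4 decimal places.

N = 36, V = 19.
log₁₀(V) = 1.278754, log₁₀(N) = 1.556303
C = 1.278754 / 1.556303 = 0.8217

0.8217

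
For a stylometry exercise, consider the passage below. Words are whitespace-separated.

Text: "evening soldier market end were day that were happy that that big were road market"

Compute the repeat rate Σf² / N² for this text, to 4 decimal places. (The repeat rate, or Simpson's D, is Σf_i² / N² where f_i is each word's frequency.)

Frequencies: were:3, that:3, market:2, evening:1, soldier:1, end:1, day:1, happy:1, big:1, road:1
Σf² = 29; N² = 225
Repeat rate = 29 / 225 = 0.1289

0.1289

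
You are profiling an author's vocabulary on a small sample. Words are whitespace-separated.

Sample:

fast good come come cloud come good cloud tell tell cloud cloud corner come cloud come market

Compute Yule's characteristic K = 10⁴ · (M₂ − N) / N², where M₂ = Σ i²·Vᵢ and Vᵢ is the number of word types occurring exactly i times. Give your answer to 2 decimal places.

1522.49

Frequencies: come:5, cloud:5, good:2, tell:2, fast:1, corner:1, market:1
N = 17. Frequency spectrum: V_1=3, V_2=2, V_5=2
M₂ = 1²·3 + 2²·2 + 5²·2 = 61
K = 10000 × (61 − 17) / 17² = 1522.49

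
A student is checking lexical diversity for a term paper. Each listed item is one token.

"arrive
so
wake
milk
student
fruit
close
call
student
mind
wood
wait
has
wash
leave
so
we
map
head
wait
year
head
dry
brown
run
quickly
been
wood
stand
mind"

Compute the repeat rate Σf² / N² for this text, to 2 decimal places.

0.05

Frequencies: so:2, student:2, mind:2, wood:2, wait:2, head:2, arrive:1, wake:1, milk:1, fruit:1, close:1, call:1, has:1, wash:1, leave:1, we:1, map:1, year:1, dry:1, brown:1, … (4 more, each freq 1)
Σf² = 42; N² = 900
Repeat rate = 42 / 900 = 0.05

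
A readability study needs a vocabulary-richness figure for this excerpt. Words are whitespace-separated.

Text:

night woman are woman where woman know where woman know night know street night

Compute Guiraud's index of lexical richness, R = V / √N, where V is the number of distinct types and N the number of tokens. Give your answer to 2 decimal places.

N = 14, V = 6.
√N = 3.741657
R = 6 / 3.741657 = 1.60

1.60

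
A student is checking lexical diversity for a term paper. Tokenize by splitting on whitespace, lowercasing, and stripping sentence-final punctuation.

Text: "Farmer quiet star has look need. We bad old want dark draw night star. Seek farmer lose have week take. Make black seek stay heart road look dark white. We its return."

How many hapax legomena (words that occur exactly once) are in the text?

20

Frequencies: farmer:2, star:2, look:2, we:2, dark:2, seek:2, quiet:1, has:1, need:1, bad:1, old:1, want:1, draw:1, night:1, lose:1, have:1, week:1, take:1, make:1, black:1, … (6 more, each freq 1)
Hapax (freq=1): bad, black, draw, has, have, heart, its, lose, make, need, night, old, quiet, return, road, stay, take, want, week, white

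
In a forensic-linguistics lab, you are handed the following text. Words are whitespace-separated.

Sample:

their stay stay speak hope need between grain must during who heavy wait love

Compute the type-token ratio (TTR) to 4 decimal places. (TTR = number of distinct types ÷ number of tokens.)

N = 14 tokens, V = 13 types.
TTR = V / N = 13 / 14 = 0.9286

0.9286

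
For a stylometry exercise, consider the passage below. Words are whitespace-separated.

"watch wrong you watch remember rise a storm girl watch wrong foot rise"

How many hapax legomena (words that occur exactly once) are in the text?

Frequencies: watch:3, wrong:2, rise:2, you:1, remember:1, a:1, storm:1, girl:1, foot:1
Hapax (freq=1): a, foot, girl, remember, storm, you

6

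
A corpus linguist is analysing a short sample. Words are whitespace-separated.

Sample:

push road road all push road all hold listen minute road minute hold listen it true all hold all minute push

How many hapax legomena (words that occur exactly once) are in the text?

Frequencies: road:4, all:4, push:3, hold:3, minute:3, listen:2, it:1, true:1
Hapax (freq=1): it, true

2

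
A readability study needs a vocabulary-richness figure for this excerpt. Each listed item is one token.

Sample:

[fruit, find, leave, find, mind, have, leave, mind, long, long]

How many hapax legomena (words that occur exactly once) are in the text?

2

Frequencies: find:2, leave:2, mind:2, long:2, fruit:1, have:1
Hapax (freq=1): fruit, have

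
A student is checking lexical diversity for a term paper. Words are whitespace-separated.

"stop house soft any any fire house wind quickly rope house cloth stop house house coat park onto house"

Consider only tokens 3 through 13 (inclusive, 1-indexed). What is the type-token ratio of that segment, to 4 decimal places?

Segment tokens 3–13: soft, any, any, fire, house, wind, quickly, rope, house, cloth, stop
Segment N = 11, segment V = 9.
TTR = 9 / 11 = 0.8182

0.8182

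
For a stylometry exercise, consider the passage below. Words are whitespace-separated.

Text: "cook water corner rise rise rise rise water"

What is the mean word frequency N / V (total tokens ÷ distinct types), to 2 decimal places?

N = 8 tokens, V = 4 types.
Mean frequency = N / V = 8 / 4 = 2.00

2.00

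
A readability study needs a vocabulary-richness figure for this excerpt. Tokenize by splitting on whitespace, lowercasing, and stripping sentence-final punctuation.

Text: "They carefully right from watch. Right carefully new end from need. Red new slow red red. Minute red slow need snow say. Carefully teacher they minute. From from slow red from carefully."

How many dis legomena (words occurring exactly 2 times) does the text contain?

Frequencies: from:5, red:5, carefully:4, slow:3, they:2, right:2, new:2, need:2, minute:2, watch:1, end:1, snow:1, say:1, teacher:1
Words with frequency 2: minute, need, new, right, they

5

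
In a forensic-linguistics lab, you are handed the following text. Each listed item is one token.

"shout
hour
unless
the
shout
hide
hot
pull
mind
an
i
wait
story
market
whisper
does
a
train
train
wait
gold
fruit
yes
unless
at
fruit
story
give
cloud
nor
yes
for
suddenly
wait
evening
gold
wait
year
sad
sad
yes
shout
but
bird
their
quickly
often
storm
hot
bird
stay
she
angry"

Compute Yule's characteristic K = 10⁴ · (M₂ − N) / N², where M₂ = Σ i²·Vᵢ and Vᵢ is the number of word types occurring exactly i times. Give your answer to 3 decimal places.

Frequencies: wait:4, shout:3, yes:3, unless:2, hot:2, story:2, train:2, gold:2, fruit:2, sad:2, bird:2, hour:1, the:1, hide:1, pull:1, mind:1, an:1, i:1, market:1, whisper:1, … (18 more, each freq 1)
N = 53. Frequency spectrum: V_1=27, V_2=8, V_3=2, V_4=1
M₂ = 1²·27 + 2²·8 + 3²·2 + 4²·1 = 93
K = 10000 × (93 − 53) / 53² = 142.399

142.399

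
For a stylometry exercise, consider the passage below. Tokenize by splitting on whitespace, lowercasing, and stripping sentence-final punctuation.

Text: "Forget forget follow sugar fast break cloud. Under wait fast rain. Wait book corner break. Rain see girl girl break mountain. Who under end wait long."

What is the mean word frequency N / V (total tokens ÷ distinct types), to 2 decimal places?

N = 26 tokens, V = 17 types.
Mean frequency = N / V = 26 / 17 = 1.53

1.53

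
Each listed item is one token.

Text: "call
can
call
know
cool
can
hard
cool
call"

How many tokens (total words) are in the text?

9

Tokens: call, can, call, know, cool, can, hard, cool, call
N = 9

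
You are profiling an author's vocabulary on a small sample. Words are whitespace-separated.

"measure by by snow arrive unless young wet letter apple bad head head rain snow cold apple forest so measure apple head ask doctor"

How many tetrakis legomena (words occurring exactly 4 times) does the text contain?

Frequencies: apple:3, head:3, measure:2, by:2, snow:2, arrive:1, unless:1, young:1, wet:1, letter:1, bad:1, rain:1, cold:1, forest:1, so:1, ask:1, doctor:1
Words with frequency 4: (none)

0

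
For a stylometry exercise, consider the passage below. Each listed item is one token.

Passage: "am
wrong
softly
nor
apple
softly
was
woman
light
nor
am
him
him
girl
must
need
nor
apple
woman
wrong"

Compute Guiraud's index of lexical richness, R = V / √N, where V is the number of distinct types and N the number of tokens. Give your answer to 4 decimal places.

N = 20, V = 12.
√N = 4.472136
R = 12 / 4.472136 = 2.6833

2.6833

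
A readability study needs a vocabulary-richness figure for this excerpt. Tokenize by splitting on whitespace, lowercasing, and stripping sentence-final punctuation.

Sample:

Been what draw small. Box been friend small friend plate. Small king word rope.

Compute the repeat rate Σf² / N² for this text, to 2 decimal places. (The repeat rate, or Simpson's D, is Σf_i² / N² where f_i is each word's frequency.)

0.12

Frequencies: small:3, been:2, friend:2, what:1, draw:1, box:1, plate:1, king:1, word:1, rope:1
Σf² = 24; N² = 196
Repeat rate = 24 / 196 = 0.12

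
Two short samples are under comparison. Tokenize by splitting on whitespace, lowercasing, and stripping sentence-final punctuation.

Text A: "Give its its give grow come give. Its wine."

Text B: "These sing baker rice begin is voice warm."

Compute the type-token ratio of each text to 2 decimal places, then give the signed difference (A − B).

TTR(A) = 5/9 = 0.56
TTR(B) = 8/8 = 1.00
Difference = 0.56 − 1.00 = -0.44

-0.44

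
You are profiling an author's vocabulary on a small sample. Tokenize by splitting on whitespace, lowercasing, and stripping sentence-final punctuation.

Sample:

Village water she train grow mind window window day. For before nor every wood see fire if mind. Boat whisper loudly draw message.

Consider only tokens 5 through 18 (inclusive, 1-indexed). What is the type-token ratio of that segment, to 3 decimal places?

Segment tokens 5–18: grow, mind, window, window, day, for, before, nor, every, wood, see, fire, if, mind
Segment N = 14, segment V = 12.
TTR = 12 / 14 = 0.857

0.857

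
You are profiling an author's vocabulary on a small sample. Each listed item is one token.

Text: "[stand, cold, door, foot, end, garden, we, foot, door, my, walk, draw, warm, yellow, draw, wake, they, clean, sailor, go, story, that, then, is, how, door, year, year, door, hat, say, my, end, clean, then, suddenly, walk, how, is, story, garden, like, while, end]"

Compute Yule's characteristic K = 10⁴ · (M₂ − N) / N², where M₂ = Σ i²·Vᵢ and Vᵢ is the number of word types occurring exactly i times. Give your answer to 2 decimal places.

206.61

Frequencies: door:4, end:3, foot:2, garden:2, my:2, walk:2, draw:2, clean:2, story:2, then:2, is:2, how:2, year:2, stand:1, cold:1, we:1, warm:1, yellow:1, wake:1, they:1, … (8 more, each freq 1)
N = 44. Frequency spectrum: V_1=15, V_2=11, V_3=1, V_4=1
M₂ = 1²·15 + 2²·11 + 3²·1 + 4²·1 = 84
K = 10000 × (84 − 44) / 44² = 206.61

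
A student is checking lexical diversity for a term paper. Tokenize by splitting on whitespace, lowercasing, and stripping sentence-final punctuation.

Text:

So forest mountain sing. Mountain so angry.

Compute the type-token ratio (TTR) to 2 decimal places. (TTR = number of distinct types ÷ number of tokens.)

0.71

N = 7 tokens, V = 5 types.
TTR = V / N = 5 / 7 = 0.71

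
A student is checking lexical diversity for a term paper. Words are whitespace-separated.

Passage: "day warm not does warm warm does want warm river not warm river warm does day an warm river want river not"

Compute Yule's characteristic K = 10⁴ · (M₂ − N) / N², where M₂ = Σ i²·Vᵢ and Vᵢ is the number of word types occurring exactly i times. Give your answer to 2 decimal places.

1446.28

Frequencies: warm:7, river:4, not:3, does:3, day:2, want:2, an:1
N = 22. Frequency spectrum: V_1=1, V_2=2, V_3=2, V_4=1, V_7=1
M₂ = 1²·1 + 2²·2 + 3²·2 + 4²·1 + 7²·1 = 92
K = 10000 × (92 − 22) / 22² = 1446.28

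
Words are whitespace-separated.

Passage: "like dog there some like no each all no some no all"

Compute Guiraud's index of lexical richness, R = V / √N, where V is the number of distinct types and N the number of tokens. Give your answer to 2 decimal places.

N = 12, V = 7.
√N = 3.464102
R = 7 / 3.464102 = 2.02

2.02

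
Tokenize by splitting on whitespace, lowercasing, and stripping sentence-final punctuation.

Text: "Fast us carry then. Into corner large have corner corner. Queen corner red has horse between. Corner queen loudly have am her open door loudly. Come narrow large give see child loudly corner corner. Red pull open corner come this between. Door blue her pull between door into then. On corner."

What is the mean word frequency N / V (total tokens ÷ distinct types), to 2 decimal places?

1.89

N = 51 tokens, V = 27 types.
Mean frequency = N / V = 51 / 27 = 1.89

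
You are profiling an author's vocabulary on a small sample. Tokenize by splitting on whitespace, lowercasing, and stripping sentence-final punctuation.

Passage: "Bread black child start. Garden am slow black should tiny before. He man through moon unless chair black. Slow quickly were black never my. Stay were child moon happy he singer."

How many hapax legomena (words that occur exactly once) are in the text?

Frequencies: black:4, child:2, slow:2, he:2, moon:2, were:2, bread:1, start:1, garden:1, am:1, should:1, tiny:1, before:1, man:1, through:1, unless:1, chair:1, quickly:1, never:1, my:1, … (3 more, each freq 1)
Hapax (freq=1): am, before, bread, chair, garden, happy, man, my, never, quickly, should, singer, start, stay, through, tiny, unless

17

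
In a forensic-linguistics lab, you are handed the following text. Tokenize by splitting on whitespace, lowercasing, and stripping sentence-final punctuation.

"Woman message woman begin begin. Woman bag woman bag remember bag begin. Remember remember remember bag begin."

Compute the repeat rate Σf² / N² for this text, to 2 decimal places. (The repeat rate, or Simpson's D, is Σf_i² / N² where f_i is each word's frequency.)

Frequencies: woman:4, begin:4, bag:4, remember:4, message:1
Σf² = 65; N² = 289
Repeat rate = 65 / 289 = 0.22

0.22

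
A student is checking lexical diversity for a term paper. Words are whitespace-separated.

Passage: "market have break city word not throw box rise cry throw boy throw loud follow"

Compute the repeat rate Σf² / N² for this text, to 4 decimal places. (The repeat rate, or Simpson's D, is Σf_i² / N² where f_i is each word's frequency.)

0.0933

Frequencies: throw:3, market:1, have:1, break:1, city:1, word:1, not:1, box:1, rise:1, cry:1, boy:1, loud:1, follow:1
Σf² = 21; N² = 225
Repeat rate = 21 / 225 = 0.0933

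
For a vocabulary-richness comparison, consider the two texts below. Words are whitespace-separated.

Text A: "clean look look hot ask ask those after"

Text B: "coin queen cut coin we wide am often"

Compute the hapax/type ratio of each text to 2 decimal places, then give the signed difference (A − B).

A: hapax=4, V=6, ratio=0.67
B: hapax=6, V=7, ratio=0.86
Difference = 0.67 − 0.86 = -0.19

-0.19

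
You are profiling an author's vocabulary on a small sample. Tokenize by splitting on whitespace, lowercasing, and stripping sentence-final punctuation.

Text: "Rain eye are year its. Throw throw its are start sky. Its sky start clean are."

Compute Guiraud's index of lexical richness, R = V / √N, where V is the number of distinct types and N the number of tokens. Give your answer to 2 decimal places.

N = 16, V = 9.
√N = 4.000000
R = 9 / 4.000000 = 2.25

2.25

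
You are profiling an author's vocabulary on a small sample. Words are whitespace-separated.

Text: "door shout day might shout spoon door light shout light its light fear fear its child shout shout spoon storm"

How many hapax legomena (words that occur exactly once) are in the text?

Frequencies: shout:5, light:3, door:2, spoon:2, its:2, fear:2, day:1, might:1, child:1, storm:1
Hapax (freq=1): child, day, might, storm

4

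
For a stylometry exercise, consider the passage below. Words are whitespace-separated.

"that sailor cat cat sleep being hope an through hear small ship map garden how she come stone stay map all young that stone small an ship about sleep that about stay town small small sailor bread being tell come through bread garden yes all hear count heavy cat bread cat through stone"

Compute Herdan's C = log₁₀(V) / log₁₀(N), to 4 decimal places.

0.8301

N = 53, V = 27.
log₁₀(V) = 1.431364, log₁₀(N) = 1.724276
C = 1.431364 / 1.724276 = 0.8301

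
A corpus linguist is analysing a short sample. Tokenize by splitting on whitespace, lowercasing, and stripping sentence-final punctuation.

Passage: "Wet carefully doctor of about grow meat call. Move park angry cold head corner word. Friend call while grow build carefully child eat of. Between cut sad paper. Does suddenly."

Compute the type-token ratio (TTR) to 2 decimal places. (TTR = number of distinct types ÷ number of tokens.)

N = 30 tokens, V = 26 types.
TTR = V / N = 26 / 30 = 0.87

0.87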